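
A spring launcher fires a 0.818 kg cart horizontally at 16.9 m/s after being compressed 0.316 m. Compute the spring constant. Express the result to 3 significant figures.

½kx² = ½mv²
k = mv²/x² = (0.818)(16.9)²/(0.316)² = 2340 N/m

k = 2340 N/m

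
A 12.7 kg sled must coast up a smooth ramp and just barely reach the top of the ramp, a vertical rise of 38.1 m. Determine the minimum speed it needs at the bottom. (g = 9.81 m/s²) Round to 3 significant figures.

v = 27.3 m/s

At the top it is momentarily at rest, so all KE converts to PE: ½mv² = mgh
v = √(2gh) = √(2 × 9.81 × 38.1) = 27.34 m/s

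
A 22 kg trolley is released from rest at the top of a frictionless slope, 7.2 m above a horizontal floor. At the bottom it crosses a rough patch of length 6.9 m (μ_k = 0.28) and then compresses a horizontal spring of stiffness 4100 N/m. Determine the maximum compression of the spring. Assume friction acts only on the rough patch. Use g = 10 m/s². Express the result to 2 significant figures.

Initial energy: E₁ = mgh = (22)(10)(7.2) = 1584.0 J
Friction removes W_f = μ_k mg d = (0.28)(22)(10)(6.9) = 425.0 J
Energy reaching the spring: E = 1584.0 − 425.0 = 1159.0 J
At max compression ½kx² = E ⇒ x = √(2E/k) = √(2 × 1159.0/4100) = 0.7519 m

x = 0.75 m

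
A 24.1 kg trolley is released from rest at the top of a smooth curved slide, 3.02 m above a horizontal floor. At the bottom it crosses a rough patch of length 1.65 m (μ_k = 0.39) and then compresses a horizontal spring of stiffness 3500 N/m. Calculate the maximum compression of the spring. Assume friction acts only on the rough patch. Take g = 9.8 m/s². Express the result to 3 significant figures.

Initial energy: E₁ = mgh = (24.1)(9.8)(3.02) = 713.26 J
Friction removes W_f = μ_k mg d = (0.39)(24.1)(9.8)(1.65) = 152.0 J
Energy reaching the spring: E = 713.26 − 152.0 = 561.28 J
At max compression ½kx² = E ⇒ x = √(2E/k) = √(2 × 561.28/3500) = 0.5663 m

x = 0.566 m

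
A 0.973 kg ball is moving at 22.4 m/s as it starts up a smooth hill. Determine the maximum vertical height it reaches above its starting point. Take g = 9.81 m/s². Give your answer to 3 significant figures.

h = 25.6 m

By energy conservation, ½mv² = mgh
h = v²/(2g) = 22.4²/(2 × 9.81) = 25.57 m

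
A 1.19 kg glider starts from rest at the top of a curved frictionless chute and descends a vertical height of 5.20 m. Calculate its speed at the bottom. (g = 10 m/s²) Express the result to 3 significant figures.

Energy conservation between the two points: mgh = ½mv²
v = √(2gh) = √(2 × 10 × 5.20) = √104.00 = 10.20 m/s

v = 10.2 m/s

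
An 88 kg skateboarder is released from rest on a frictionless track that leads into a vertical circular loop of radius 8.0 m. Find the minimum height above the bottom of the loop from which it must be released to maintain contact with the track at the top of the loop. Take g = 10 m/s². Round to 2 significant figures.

At the top, for minimum speed gravity alone supplies the centripetal force: mg = mv_top²/r ⇒ v_top² = gr = 80.00 m²/s²
Energy conservation from release height h to the top (height 2r): mgh = ½mv_top² + mg(2r)
h = v_top²/(2g) + 2r = r/2 + 2r = 5r/2 = 20.00 m

h = 20 m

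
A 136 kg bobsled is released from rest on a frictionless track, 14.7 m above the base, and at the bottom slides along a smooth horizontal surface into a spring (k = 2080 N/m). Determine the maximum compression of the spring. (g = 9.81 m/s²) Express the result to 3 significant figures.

x = 4.34 m

Energy conservation (no friction) from release to max compression: mgh = ½kx²
x = √(2mgh/k) = √(2 × 136 × 9.81 × 14.7 / 2080) = 4.343 m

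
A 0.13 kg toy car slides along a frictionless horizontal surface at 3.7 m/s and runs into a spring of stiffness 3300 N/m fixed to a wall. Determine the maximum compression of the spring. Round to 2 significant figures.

x = 0.023 m

At max compression the car is momentarily at rest: ½mv² = ½kx²
x = v√(m/k) = 3.7 × √(0.13/3300) = 0.02322 m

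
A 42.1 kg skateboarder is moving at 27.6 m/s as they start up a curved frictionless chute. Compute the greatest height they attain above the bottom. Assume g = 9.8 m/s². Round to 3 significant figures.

Setting KE at the bottom equal to PE gained: ½mv² = mgh
h = v²/(2g) = 27.6²/(2 × 9.8) = 38.87 m

h = 38.9 m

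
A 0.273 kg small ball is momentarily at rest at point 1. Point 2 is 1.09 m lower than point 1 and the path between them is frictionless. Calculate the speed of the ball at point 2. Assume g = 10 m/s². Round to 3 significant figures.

v = 4.67 m/s

Mechanical energy is conserved (no friction): mgh = ½mv²
v = √(2gh) = √(2 × 10 × 1.09) = √21.800 = 4.669 m/s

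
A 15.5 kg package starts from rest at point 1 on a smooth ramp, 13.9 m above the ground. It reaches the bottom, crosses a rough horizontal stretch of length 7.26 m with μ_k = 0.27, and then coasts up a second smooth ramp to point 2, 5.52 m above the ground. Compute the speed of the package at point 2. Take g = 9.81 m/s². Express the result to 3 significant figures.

Energy at 1: mgh₁ = (15.5)(9.81)(13.9) = 2113.6 J
Friction loss: W_f = μ_k mg d = 298.1 J
At 2: ½mv² + mgh₂ = mgh₁ − W_f
½mv² = 2113.6 − 298.1 − 839.34 = 976.16 J
v = √(2 × 976.16/15.5) = 11.22 m/s

v = 11.2 m/s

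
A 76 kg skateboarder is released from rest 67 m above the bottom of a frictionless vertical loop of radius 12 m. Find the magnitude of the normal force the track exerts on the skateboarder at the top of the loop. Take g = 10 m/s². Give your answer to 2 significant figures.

N = 4700 N

Energy from release to top (height 2r): mgh = ½mv_top² + mg(2r)
v_top² = 2g(h − 2r) = 2(10)(67 − 24.00) = 860.00 m²/s²
At the top, both N and weight point toward the centre: N + mg = mv_top²/r
N = m(v_top²/r − g) = 76(860.00/12 − 10) = 4687 N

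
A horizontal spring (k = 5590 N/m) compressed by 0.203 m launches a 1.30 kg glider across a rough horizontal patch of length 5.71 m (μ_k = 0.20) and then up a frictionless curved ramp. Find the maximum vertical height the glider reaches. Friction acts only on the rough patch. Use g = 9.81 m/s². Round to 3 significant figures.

h = 7.89 m

Spring energy: E₀ = ½kx² = ½(5590)(0.203)² = 115.18 J
Friction: W_f = μ_k mg d = (0.20)(1.30)(9.81)(5.71) = 14.56 J
Energy at base of ramp: E = 115.18 − 14.56 = 100.62 J
At max height all remaining energy is PE: mgh = E ⇒ h = E/(mg) = 100.62/(1.30 × 9.81) = 7.890 m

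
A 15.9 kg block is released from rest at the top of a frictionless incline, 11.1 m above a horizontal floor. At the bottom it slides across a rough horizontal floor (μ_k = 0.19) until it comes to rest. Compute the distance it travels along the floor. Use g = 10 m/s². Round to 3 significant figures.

Energy at the top = energy at the end + work done against friction:
At rest all PE has been dissipated by friction: mgh = μ_k m g d
d = h/μ_k = 11.1/0.19 = 58.42 m

d = 58.4 m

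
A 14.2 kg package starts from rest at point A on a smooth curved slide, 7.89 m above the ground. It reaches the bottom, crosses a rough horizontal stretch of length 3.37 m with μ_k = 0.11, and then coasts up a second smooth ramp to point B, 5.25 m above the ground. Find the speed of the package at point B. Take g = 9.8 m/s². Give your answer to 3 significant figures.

v = 6.67 m/s

Energy at A: mgh₁ = (14.2)(9.8)(7.89) = 1098.0 J
Friction loss: W_f = μ_k mg d = 51.59 J
At B: ½mv² + mgh₂ = mgh₁ − W_f
½mv² = 1098.0 − 51.59 − 730.59 = 315.80 J
v = √(2 × 315.80/14.2) = 6.669 m/s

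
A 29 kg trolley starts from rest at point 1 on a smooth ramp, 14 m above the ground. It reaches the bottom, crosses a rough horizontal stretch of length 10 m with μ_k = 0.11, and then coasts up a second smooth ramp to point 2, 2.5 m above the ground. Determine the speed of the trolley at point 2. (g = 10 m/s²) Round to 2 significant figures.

v = 14 m/s

Energy at 1: mgh₁ = (29)(10)(14) = 4060.0 J
Friction loss: W_f = μ_k mg d = 319.0 J
At 2: ½mv² + mgh₂ = mgh₁ − W_f
½mv² = 4060.0 − 319.0 − 725.00 = 3016.0 J
v = √(2 × 3016.0/29) = 14.42 m/s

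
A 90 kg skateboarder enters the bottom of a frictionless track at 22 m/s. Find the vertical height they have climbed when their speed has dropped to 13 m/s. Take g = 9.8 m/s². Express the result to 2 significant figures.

h = 16 m

Conservation of energy: ½mv₁² = ½mv₂² + mgh
h = (v₁² − v₂²)/(2g) = (22² − 13²)/(2 × 9.8) = 16.07 m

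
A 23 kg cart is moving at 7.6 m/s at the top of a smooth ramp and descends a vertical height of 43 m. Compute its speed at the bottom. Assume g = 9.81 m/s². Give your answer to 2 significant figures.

Energy conservation between the two points: ½mv₀² + mgh = ½mv²
The mass cancels from both sides.
v² = v₀² + 2gh = (7.6)² + 2(9.81)(43) = 901.42
v = √901.42 = 30.02 m/s

v = 30 m/s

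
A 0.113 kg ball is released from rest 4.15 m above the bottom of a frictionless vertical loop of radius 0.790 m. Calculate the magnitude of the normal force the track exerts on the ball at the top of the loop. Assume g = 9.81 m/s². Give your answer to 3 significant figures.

N = 6.10 N

Energy from release to top (height 2r): mgh = ½mv_top² + mg(2r)
v_top² = 2g(h − 2r) = 2(9.81)(4.15 − 1.580) = 50.423 m²/s²
At the top, both N and weight point toward the centre: N + mg = mv_top²/r
N = m(v_top²/r − g) = 0.113(50.423/0.790 − 9.81) = 6.104 N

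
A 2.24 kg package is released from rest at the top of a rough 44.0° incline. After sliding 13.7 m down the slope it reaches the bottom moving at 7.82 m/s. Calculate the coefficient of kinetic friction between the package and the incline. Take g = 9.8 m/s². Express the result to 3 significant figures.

μ_k = 0.649

mgh = ½mv² + μ_k (mg cosθ) L, with h = L sinθ
mgL sinθ = 208.91 J; ½mv² = 68.491 J
W_f = 208.91 − 68.491 = 140.4 J
μ_k = W_f/(mg cosθ · L) = 140.4/(15.79 × 13.7) = 0.6491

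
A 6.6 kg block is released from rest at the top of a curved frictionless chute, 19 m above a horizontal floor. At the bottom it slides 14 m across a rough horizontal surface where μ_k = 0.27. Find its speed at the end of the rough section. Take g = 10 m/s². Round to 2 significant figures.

Applying the work–energy principle:
mgh = ½mv² + μ_k m g d
W_f = μ_k mg d = (0.27)(6.6)(10)(14) = 249.5 J
½mv² = mgh − W_f = 1254.0 − 249.5 = 1004.5 J
v = √(2 × 1004.5/6.6) = 17.45 m/s

v = 17 m/s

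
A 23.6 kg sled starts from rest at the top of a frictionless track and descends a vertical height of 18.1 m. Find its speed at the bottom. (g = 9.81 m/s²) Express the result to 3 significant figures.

Equating total energy at the two states: mgh = ½mv²
v = √(2gh) = √(2 × 9.81 × 18.1) = √355.12 = 18.84 m/s

v = 18.8 m/s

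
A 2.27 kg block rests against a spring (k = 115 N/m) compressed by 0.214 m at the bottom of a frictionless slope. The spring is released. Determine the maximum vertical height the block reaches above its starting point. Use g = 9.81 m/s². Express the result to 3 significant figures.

h = 0.118 m

Energy conservation from release to the highest point: ½kx² = mgh
h = kx²/(2mg) = (115)(0.214)²/(2 × 2.27 × 9.81) = 0.1182 m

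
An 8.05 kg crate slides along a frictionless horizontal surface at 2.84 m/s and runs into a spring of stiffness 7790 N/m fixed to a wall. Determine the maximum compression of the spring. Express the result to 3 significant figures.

x = 0.0913 m

Conservation of energy between contact and max compression: ½mv² = ½kx²
x = v√(m/k) = 2.84 × √(8.05/7790) = 0.09130 m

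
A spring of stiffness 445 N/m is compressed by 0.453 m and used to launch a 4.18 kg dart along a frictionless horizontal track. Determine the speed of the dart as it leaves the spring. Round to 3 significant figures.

v = 4.67 m/s

Conservation of energy: ½kx² = ½mv²
v = x√(k/m) = 0.453 × √(445/4.18) = 4.674 m/s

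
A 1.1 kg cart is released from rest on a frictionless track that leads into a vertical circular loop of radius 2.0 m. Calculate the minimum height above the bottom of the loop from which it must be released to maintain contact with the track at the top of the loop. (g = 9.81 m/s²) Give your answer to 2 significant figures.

At the top, for minimum speed gravity alone supplies the centripetal force: mg = mv_top²/r ⇒ v_top² = gr = 19.62 m²/s²
Energy conservation from release height h to the top (height 2r): mgh = ½mv_top² + mg(2r)
h = v_top²/(2g) + 2r = r/2 + 2r = 5r/2 = 5.000 m

h = 5.0 m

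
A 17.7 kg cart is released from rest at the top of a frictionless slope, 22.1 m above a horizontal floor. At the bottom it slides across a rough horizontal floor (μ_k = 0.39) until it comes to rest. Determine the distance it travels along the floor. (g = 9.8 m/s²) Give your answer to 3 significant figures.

Energy bookkeeping (friction removes W_f = μ_k N d):
At rest all PE has been dissipated by friction: mgh = μ_k m g d
d = h/μ_k = 22.1/0.39 = 56.67 m

d = 56.7 m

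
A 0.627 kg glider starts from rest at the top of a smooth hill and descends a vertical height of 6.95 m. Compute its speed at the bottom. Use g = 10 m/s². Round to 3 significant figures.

v = 11.8 m/s

Equating total energy at the two states: mgh = ½mv²
v = √(2gh) = √(2 × 10 × 6.95) = √139.00 = 11.79 m/s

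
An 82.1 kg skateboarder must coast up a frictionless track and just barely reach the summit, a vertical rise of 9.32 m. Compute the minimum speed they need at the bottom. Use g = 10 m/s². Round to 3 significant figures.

v = 13.7 m/s

At the top they are momentarily at rest, so all KE converts to PE: ½mv² = mgh
v = √(2gh) = √(2 × 10 × 9.32) = 13.65 m/s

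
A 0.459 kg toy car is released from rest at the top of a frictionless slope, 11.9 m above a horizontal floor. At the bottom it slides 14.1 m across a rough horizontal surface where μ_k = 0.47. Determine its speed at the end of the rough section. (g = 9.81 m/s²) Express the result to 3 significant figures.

Energy bookkeeping (friction removes W_f = μ_k N d):
mgh = ½mv² + μ_k m g d
W_f = μ_k mg d = (0.47)(0.459)(9.81)(14.1) = 29.84 J
½mv² = mgh − W_f = 53.583 − 29.84 = 23.743 J
v = √(2 × 23.743/0.459) = 10.17 m/s

v = 10.2 m/s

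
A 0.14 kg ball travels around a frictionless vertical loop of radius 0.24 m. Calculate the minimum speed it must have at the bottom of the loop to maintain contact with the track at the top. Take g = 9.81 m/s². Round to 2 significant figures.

v = 3.4 m/s

At the top: mg = mv_top²/r ⇒ v_top² = gr = 2.354 m²/s²
Energy from bottom to top (height 2r): ½mv_bot² = ½mv_top² + mg(2r)
v_bot² = gr + 4gr = 5gr = 11.77
v_bot = √(5gr) = 3.431 m/s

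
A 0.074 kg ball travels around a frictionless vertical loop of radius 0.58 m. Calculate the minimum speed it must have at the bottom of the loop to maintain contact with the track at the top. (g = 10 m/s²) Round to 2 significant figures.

At the top: mg = mv_top²/r ⇒ v_top² = gr = 5.800 m²/s²
Energy from bottom to top (height 2r): ½mv_bot² = ½mv_top² + mg(2r)
v_bot² = gr + 4gr = 5gr = 29.00
v_bot = √(5gr) = 5.385 m/s

v = 5.4 m/s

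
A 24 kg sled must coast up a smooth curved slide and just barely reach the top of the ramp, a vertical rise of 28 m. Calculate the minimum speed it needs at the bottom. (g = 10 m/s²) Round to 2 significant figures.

v = 24 m/s

At the top it is momentarily at rest, so all KE converts to PE: ½mv² = mgh
v = √(2gh) = √(2 × 10 × 28) = 23.66 m/s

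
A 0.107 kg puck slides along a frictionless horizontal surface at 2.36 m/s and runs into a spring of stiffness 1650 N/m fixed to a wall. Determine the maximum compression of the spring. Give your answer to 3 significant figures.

Conservation of energy between contact and max compression: ½mv² = ½kx²
x = v√(m/k) = 2.36 × √(0.107/1650) = 0.01900 m

x = 0.0190 m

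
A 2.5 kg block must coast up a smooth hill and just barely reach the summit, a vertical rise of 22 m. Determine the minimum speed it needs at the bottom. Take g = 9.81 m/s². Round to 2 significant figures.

At the top it is momentarily at rest, so all KE converts to PE: ½mv² = mgh
v = √(2gh) = √(2 × 9.81 × 22) = 20.78 m/s

v = 21 m/s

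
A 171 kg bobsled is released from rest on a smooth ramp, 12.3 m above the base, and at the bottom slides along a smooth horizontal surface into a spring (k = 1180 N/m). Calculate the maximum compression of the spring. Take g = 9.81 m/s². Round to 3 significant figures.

Energy conservation (no friction) from release to max compression: mgh = ½kx²
x = √(2mgh/k) = √(2 × 171 × 9.81 × 12.3 / 1180) = 5.914 m

x = 5.91 m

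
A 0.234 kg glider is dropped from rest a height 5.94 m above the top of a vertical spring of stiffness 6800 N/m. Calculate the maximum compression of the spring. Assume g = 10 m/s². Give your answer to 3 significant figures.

x = 0.0643 m

Let x be the compression. The total drop is H + x, and the glider is instantaneously at rest at max compression, so energy conservation gives:
mg(H + x) = ½kx²
½(6800)x² − (0.234)(10)x − (0.234)(10)(5.94) = 0
3400x² − 2.340x − 13.90 = 0
x = [2.340 + √(5.476 + 189035)]/(2 × 3400) = 0.06428 m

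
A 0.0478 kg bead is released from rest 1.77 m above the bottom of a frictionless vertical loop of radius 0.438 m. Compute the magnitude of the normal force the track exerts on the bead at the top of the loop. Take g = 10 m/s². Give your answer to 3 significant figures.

N = 1.47 N

Energy from release to top (height 2r): mgh = ½mv_top² + mg(2r)
v_top² = 2g(h − 2r) = 2(10)(1.77 − 0.8760) = 17.880 m²/s²
At the top, both N and weight point toward the centre: N + mg = mv_top²/r
N = m(v_top²/r − g) = 0.0478(17.880/0.438 − 10) = 1.473 N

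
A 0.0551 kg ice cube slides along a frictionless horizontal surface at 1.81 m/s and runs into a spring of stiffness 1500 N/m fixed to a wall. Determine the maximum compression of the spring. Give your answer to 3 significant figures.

x = 0.0110 m

All KE is stored as spring PE at maximum compression: ½mv² = ½kx²
x = v√(m/k) = 1.81 × √(0.0551/1500) = 0.01097 m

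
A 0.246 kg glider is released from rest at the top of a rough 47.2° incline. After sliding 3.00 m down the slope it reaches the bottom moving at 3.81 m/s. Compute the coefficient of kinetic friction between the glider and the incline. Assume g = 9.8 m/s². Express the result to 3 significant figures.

The energy dissipated by friction is the PE lost minus the KE gained:
mgL sinθ = 5.3066 J; ½mv² = 1.7855 J
W_f = 5.3066 − 1.7855 = 3.521 J
μ_k = W_f/(mg cosθ · L) = 3.521/(1.638 × 3.00) = 0.7166

μ_k = 0.717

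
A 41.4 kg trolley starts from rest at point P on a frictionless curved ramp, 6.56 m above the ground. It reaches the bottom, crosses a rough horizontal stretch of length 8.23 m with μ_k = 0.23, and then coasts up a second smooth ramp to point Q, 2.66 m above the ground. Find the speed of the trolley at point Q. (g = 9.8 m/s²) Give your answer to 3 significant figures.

v = 6.27 m/s

Energy at P: mgh₁ = (41.4)(9.8)(6.56) = 2661.5 J
Friction loss: W_f = μ_k mg d = 768.0 J
At Q: ½mv² + mgh₂ = mgh₁ − W_f
½mv² = 2661.5 − 768.0 − 1079.2 = 814.32 J
v = √(2 × 814.32/41.4) = 6.272 m/s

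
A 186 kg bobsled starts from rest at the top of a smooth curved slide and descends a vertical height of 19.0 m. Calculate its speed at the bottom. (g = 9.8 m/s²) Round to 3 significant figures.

v = 19.3 m/s

Energy conservation between the two points: mgh = ½mv²
v = √(2gh) = √(2 × 9.8 × 19.0) = √372.40 = 19.30 m/s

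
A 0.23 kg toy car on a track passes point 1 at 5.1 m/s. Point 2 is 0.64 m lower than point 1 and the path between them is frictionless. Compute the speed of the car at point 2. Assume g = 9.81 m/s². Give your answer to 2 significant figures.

Energy conservation between the two points: ½mv₀² + mgh = ½mv²
The mass cancels from both sides.
v² = v₀² + 2gh = (5.1)² + 2(9.81)(0.64) = 38.567
v = √38.567 = 6.210 m/s

v = 6.2 m/s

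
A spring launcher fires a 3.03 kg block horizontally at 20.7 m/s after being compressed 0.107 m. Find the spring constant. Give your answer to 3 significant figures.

Spring PE at full compression equals KE at release: ½kx² = ½mv²
k = mv²/x² = (3.03)(20.7)²/(0.107)² = 113401 N/m

k = 113000 N/m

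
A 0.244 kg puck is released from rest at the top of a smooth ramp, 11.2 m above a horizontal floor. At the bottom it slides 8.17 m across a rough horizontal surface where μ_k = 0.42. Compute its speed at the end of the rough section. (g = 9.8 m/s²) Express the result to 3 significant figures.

v = 12.3 m/s

Applying the work–energy principle:
mgh = ½mv² + μ_k m g d
W_f = μ_k mg d = (0.42)(0.244)(9.8)(8.17) = 8.205 J
½mv² = mgh − W_f = 26.781 − 8.205 = 18.576 J
v = √(2 × 18.576/0.244) = 12.34 m/s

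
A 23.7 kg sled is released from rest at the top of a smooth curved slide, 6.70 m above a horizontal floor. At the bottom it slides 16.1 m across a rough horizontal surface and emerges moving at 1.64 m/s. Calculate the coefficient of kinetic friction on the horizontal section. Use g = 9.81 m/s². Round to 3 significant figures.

Applying the work–energy principle:
mgh = ½mv² + μ_k m g d
mgh = 1557.7 J; ½mv² = 31.872 J
W_f = 1557.7 − 31.872 = 1526 J
μ_k = W_f/(mg·d) = 1526/(232.5 × 16.1) = 0.4076

μ_k = 0.408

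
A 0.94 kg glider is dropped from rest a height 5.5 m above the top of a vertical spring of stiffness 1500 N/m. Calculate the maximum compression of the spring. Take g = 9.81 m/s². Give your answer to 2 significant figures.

Measuring PE from the top of the relaxed spring, at max compression the glider has dropped H + x with zero KE, so:
mg(H + x) = ½kx²
½(1500)x² − (0.94)(9.81)x − (0.94)(9.81)(5.5) = 0
750.0x² − 9.221x − 50.72 = 0
x = [9.221 + √(85.03 + 152153)]/(2 × 750.0) = 0.2663 m

x = 0.27 m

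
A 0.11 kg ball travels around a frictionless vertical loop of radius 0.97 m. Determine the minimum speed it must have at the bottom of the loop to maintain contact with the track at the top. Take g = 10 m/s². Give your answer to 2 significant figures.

v = 7.0 m/s

At the top: mg = mv_top²/r ⇒ v_top² = gr = 9.700 m²/s²
Energy from bottom to top (height 2r): ½mv_bot² = ½mv_top² + mg(2r)
v_bot² = gr + 4gr = 5gr = 48.50
v_bot = √(5gr) = 6.964 m/s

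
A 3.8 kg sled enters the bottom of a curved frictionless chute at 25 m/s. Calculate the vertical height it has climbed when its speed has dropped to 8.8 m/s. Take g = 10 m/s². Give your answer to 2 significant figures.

Energy balance between the two points: ½mv₁² = ½mv₂² + mgh
h = (v₁² − v₂²)/(2g) = (25² − 8.8²)/(2 × 10) = 27.38 m

h = 27 m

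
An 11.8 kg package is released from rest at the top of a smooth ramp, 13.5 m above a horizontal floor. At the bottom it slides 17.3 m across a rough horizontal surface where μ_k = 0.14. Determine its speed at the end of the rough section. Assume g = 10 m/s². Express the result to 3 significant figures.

v = 14.9 m/s

Energy at the top = energy at the end + work done against friction:
mgh = ½mv² + μ_k m g d
W_f = μ_k mg d = (0.14)(11.8)(10)(17.3) = 285.8 J
½mv² = mgh − W_f = 1593.0 − 285.8 = 1307.2 J
v = √(2 × 1307.2/11.8) = 14.88 m/s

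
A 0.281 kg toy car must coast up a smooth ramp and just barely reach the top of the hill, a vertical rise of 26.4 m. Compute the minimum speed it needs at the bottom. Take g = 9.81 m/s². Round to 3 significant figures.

v = 22.8 m/s

At the top it is momentarily at rest, so all KE converts to PE: ½mv² = mgh
v = √(2gh) = √(2 × 9.81 × 26.4) = 22.76 m/s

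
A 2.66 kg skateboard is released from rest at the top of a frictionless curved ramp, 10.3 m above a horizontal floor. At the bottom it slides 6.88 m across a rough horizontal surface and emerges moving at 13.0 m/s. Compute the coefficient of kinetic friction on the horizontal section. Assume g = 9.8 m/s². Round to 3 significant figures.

μ_k = 0.244

Applying the work–energy principle:
mgh = ½mv² + μ_k m g d
mgh = 268.50 J; ½mv² = 224.77 J
W_f = 268.50 − 224.77 = 43.73 J
μ_k = W_f/(mg·d) = 43.73/(26.07 × 6.88) = 0.2438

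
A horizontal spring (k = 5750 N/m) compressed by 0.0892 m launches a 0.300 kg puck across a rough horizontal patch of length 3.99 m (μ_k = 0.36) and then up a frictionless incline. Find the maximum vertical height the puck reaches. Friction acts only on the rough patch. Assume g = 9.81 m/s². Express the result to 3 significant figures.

Spring energy: E₀ = ½kx² = ½(5750)(0.0892)² = 22.875 J
Friction: W_f = μ_k mg d = (0.36)(0.300)(9.81)(3.99) = 4.227 J
Energy at base of ramp: E = 22.875 − 4.227 = 18.648 J
At max height all remaining energy is PE: mgh = E ⇒ h = E/(mg) = 18.648/(0.300 × 9.81) = 6.336 m

h = 6.34 m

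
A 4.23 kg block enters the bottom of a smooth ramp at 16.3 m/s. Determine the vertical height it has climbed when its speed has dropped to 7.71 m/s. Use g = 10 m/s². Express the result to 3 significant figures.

h = 10.3 m

Conservation of energy: ½mv₁² = ½mv₂² + mgh
h = (v₁² − v₂²)/(2g) = (16.3² − 7.71²)/(2 × 10) = 10.31 m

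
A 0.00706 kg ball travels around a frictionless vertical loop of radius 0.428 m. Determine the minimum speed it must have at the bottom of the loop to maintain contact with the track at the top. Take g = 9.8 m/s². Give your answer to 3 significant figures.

v = 4.58 m/s

At the top: mg = mv_top²/r ⇒ v_top² = gr = 4.194 m²/s²
Energy from bottom to top (height 2r): ½mv_bot² = ½mv_top² + mg(2r)
v_bot² = gr + 4gr = 5gr = 20.97
v_bot = √(5gr) = 4.580 m/s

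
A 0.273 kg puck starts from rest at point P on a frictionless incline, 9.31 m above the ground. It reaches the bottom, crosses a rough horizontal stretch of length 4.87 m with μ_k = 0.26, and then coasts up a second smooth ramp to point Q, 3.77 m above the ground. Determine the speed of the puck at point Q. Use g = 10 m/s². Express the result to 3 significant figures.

v = 9.25 m/s

Energy at P: mgh₁ = (0.273)(10)(9.31) = 25.416 J
Friction loss: W_f = μ_k mg d = 3.457 J
At Q: ½mv² + mgh₂ = mgh₁ − W_f
½mv² = 25.416 − 3.457 − 10.292 = 11.667 J
v = √(2 × 11.667/0.273) = 9.245 m/s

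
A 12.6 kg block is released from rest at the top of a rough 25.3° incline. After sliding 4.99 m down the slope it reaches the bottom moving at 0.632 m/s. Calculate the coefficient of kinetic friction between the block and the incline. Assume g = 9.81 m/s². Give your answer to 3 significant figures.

μ_k = 0.468

mgh = ½mv² + μ_k (mg cosθ) L, with h = L sinθ
mgL sinθ = 263.59 J; ½mv² = 2.5164 J
W_f = 263.59 − 2.5164 = 261.1 J
μ_k = W_f/(mg cosθ · L) = 261.1/(111.8 × 4.99) = 0.4682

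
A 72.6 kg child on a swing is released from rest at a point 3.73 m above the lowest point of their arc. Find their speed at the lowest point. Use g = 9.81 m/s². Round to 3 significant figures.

v = 8.55 m/s

Equating total energy at the two states: mgh = ½mv²
v = √(2gh) = √(2 × 9.81 × 3.73) = √73.183 = 8.555 m/s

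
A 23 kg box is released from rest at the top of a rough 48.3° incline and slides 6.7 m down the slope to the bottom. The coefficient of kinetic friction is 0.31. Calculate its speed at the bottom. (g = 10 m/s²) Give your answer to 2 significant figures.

v = 8.5 m/s

Taking the bottom as reference, mgh = ½mv² + μ_k N L with h = L sinθ, N = mg cosθ:
mgh = mgL sinθ = (23)(10)(6.7)sin48.3° = 1150.6 J
W_f = μ_k mg cosθ · L = (0.31)(23)(10)cos48.3°·6.7 = 317.8 J
½mv² = 1150.6 − 317.8 = 832.78 J
v = √(2 × 832.78/23) = 8.510 m/s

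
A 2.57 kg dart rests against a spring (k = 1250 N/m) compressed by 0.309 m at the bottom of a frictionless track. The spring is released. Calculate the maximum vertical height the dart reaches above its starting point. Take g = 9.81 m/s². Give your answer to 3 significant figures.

h = 2.37 m

Energy conservation from release to the highest point: ½kx² = mgh
h = kx²/(2mg) = (1250)(0.309)²/(2 × 2.57 × 9.81) = 2.367 m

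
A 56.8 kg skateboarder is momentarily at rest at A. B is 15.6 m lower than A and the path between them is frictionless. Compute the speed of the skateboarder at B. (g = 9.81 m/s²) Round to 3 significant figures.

v = 17.5 m/s

By conservation of mechanical energy, mgh = ½mv²
v = √(2gh) = √(2 × 9.81 × 15.6) = √306.07 = 17.49 m/s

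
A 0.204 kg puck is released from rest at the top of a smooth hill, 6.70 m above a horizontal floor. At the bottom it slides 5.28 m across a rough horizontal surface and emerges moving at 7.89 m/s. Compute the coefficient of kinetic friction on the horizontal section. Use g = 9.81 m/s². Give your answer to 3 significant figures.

Energy at the top = energy at the end + work done against friction:
mgh = ½mv² + μ_k m g d
mgh = 13.408 J; ½mv² = 6.3497 J
W_f = 13.408 − 6.3497 = 7.059 J
μ_k = W_f/(mg·d) = 7.059/(2.001 × 5.28) = 0.6680

μ_k = 0.668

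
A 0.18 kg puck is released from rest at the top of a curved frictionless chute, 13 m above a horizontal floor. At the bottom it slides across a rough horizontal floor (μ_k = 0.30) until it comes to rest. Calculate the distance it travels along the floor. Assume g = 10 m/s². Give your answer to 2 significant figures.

Applying the work–energy principle:
At rest all PE has been dissipated by friction: mgh = μ_k m g d
d = h/μ_k = 13/0.30 = 43.33 m

d = 43 m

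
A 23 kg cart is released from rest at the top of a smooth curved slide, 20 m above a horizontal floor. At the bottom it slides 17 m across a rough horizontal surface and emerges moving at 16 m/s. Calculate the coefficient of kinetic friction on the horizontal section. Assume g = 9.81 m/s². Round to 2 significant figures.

μ_k = 0.41

Energy at the top = energy at the end + work done against friction:
mgh = ½mv² + μ_k m g d
mgh = 4512.6 J; ½mv² = 2944.0 J
W_f = 4512.6 − 2944.0 = 1569 J
μ_k = W_f/(mg·d) = 1569/(225.6 × 17) = 0.4089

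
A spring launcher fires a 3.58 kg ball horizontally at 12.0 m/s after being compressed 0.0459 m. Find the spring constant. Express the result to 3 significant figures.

Energy stored in the spring equals the launch KE: ½kx² = ½mv²
k = mv²/x² = (3.58)(12.0)²/(0.0459)² = 244692 N/m

k = 245000 N/m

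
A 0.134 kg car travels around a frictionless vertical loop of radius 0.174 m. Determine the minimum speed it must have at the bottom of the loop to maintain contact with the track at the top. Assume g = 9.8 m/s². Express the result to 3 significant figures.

v = 2.92 m/s

At the top: mg = mv_top²/r ⇒ v_top² = gr = 1.705 m²/s²
Energy from bottom to top (height 2r): ½mv_bot² = ½mv_top² + mg(2r)
v_bot² = gr + 4gr = 5gr = 8.526
v_bot = √(5gr) = 2.920 m/s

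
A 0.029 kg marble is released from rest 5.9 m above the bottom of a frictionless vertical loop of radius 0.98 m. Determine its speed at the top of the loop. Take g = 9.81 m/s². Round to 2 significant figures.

v = 8.8 m/s

Energy conservation: mgh = ½mv_top² + mg(2r)
v_top² = 2g(h − 2r) = 2(9.81)(5.9 − 1.960) = 77.30
v_top = 8.792 m/s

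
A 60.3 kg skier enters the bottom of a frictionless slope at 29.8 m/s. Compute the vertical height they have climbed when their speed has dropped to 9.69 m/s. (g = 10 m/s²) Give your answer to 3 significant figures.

Energy balance between the two points: ½mv₁² = ½mv₂² + mgh
h = (v₁² − v₂²)/(2g) = (29.8² − 9.69²)/(2 × 10) = 39.71 m

h = 39.7 m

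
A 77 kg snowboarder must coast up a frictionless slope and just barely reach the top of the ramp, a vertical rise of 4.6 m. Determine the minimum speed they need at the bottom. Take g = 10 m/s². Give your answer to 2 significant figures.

At the top they are momentarily at rest, so all KE converts to PE: ½mv² = mgh
v = √(2gh) = √(2 × 10 × 4.6) = 9.592 m/s

v = 9.6 m/s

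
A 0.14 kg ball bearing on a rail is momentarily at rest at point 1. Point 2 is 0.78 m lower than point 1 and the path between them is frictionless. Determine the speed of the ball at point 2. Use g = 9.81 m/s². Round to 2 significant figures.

v = 3.9 m/s

Energy conservation between the two points: mgh = ½mv²
The mass cancels from both sides.
v = √(2gh) = √(2 × 9.81 × 0.78) = √15.304 = 3.912 m/s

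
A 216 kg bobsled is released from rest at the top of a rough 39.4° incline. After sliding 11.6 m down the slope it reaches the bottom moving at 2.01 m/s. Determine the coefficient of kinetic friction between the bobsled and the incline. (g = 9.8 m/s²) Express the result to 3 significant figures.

Energy balance down the incline: mg L sinθ − ½mv² = μ_k (mg cosθ) L
mgL sinθ = 15586 J; ½mv² = 436.33 J
W_f = 15586 − 436.33 = 15149 J
μ_k = W_f/(mg cosθ · L) = 15149/(1636 × 11.6) = 0.7984

μ_k = 0.798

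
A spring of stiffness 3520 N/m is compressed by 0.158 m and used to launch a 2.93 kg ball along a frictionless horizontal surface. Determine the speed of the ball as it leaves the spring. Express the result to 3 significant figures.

v = 5.48 m/s

Spring PE converts entirely to kinetic energy: ½kx² = ½mv²
v = x√(k/m) = 0.158 × √(3520/2.93) = 5.476 m/s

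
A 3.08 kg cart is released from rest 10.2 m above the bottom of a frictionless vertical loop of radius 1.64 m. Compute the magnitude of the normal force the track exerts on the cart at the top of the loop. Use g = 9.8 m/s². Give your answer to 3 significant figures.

N = 225 N

Energy from release to top (height 2r): mgh = ½mv_top² + mg(2r)
v_top² = 2g(h − 2r) = 2(9.8)(10.2 − 3.280) = 135.63 m²/s²
At the top, both N and weight point toward the centre: N + mg = mv_top²/r
N = m(v_top²/r − g) = 3.08(135.63/1.64 − 9.8) = 224.5 N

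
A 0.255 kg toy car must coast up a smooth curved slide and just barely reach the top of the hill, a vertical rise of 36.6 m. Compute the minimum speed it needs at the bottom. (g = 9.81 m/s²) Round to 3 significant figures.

At the top it is momentarily at rest, so all KE converts to PE: ½mv² = mgh
v = √(2gh) = √(2 × 9.81 × 36.6) = 26.80 m/s

v = 26.8 m/s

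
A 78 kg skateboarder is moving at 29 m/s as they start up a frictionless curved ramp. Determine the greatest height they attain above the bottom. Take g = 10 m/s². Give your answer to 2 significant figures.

By energy conservation, ½mv² = mgh
h = v²/(2g) = 29²/(2 × 10) = 42.05 m

h = 42 m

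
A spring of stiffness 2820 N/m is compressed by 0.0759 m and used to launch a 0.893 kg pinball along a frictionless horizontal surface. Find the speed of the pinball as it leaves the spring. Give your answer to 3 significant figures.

v = 4.27 m/s

The pinball leaves the spring when the spring is at natural length, so ½kx² = ½mv²
v = x√(k/m) = 0.0759 × √(2820/0.893) = 4.265 m/s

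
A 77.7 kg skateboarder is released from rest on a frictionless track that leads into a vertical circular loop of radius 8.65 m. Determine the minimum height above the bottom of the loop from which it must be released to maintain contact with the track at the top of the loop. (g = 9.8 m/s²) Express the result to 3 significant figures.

h = 21.6 m

At the top, for minimum speed gravity alone supplies the centripetal force: mg = mv_top²/r ⇒ v_top² = gr = 84.77 m²/s²
Energy conservation from release height h to the top (height 2r): mgh = ½mv_top² + mg(2r)
h = v_top²/(2g) + 2r = r/2 + 2r = 5r/2 = 21.62 m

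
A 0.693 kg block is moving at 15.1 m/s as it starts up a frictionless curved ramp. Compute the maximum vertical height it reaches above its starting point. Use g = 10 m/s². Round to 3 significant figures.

By energy conservation, ½mv² = mgh
h = v²/(2g) = 15.1²/(2 × 10) = 11.40 m

h = 11.4 m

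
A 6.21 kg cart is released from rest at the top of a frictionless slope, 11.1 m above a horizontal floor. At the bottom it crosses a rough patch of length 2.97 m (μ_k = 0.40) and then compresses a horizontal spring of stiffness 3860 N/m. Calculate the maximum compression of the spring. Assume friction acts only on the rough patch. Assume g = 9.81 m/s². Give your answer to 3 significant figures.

Initial energy: E₁ = mgh = (6.21)(9.81)(11.1) = 676.21 J
Friction removes W_f = μ_k mg d = (0.40)(6.21)(9.81)(2.97) = 72.37 J
Energy reaching the spring: E = 676.21 − 72.37 = 603.84 J
At max compression ½kx² = E ⇒ x = √(2E/k) = √(2 × 603.84/3860) = 0.5593 m

x = 0.559 m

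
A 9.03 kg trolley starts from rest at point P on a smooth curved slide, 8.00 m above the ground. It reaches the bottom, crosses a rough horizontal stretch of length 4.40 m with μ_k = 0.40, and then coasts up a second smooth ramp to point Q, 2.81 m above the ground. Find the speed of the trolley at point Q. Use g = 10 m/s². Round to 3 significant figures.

v = 8.28 m/s

Energy at P: mgh₁ = (9.03)(10)(8.00) = 722.40 J
Friction loss: W_f = μ_k mg d = 158.9 J
At Q: ½mv² + mgh₂ = mgh₁ − W_f
½mv² = 722.40 − 158.9 − 253.74 = 309.73 J
v = √(2 × 309.73/9.03) = 8.283 m/s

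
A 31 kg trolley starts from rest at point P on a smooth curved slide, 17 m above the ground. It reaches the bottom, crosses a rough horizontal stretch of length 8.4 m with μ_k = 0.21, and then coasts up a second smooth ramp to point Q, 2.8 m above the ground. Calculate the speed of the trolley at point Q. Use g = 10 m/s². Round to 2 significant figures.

Energy at P: mgh₁ = (31)(10)(17) = 5270.0 J
Friction loss: W_f = μ_k mg d = 546.8 J
At Q: ½mv² + mgh₂ = mgh₁ − W_f
½mv² = 5270.0 − 546.8 − 868.00 = 3855.2 J
v = √(2 × 3855.2/31) = 15.77 m/s

v = 16 m/s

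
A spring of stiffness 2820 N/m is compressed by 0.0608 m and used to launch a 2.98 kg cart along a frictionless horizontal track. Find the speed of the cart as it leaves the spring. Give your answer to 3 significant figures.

Spring PE converts entirely to kinetic energy: ½kx² = ½mv²
v = x√(k/m) = 0.0608 × √(2820/2.98) = 1.870 m/s

v = 1.87 m/s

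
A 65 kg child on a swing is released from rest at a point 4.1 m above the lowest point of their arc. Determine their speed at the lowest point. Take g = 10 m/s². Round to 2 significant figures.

v = 9.1 m/s

Mechanical energy is conserved (no friction): mgh = ½mv²
The mass cancels from both sides.
v = √(2gh) = √(2 × 10 × 4.1) = √82.000 = 9.055 m/s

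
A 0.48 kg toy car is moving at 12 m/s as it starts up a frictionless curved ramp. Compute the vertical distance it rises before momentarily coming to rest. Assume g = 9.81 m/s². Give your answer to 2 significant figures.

By energy conservation, ½mv² = mgh
h = v²/(2g) = 12²/(2 × 9.81) = 7.339 m

h = 7.3 m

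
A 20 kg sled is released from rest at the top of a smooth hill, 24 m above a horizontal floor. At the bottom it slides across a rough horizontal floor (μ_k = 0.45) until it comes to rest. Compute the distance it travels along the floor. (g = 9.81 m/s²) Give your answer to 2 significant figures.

d = 53 m

Energy at the top = energy at the end + work done against friction:
At rest all PE has been dissipated by friction: mgh = μ_k m g d
d = h/μ_k = 24/0.45 = 53.33 m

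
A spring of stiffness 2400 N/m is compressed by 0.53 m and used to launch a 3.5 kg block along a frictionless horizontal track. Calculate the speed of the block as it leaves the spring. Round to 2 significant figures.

Spring PE converts entirely to kinetic energy: ½kx² = ½mv²
v = x√(k/m) = 0.53 × √(2400/3.5) = 13.88 m/s

v = 14 m/s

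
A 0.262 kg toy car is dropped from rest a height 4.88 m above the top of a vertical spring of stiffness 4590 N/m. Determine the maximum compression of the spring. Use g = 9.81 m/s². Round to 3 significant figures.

x = 0.0745 m

Take the reference level at the top of the uncompressed spring. At max compression the car has fallen H + x and is momentarily at rest:
mg(H + x) = ½kx²
½(4590)x² − (0.262)(9.81)x − (0.262)(9.81)(4.88) = 0
2295x² − 2.570x − 12.54 = 0
x = [2.570 + √(6.606 + 115142)]/(2 × 2295) = 0.07449 m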